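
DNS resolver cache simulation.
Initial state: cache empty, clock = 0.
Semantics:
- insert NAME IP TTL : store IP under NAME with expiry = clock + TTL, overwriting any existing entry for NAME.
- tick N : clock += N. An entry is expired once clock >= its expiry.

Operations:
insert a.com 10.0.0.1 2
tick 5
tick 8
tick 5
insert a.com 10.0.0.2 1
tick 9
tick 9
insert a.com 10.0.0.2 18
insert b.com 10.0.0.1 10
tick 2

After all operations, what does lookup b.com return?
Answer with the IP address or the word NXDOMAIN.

Op 1: insert a.com -> 10.0.0.1 (expiry=0+2=2). clock=0
Op 2: tick 5 -> clock=5. purged={a.com}
Op 3: tick 8 -> clock=13.
Op 4: tick 5 -> clock=18.
Op 5: insert a.com -> 10.0.0.2 (expiry=18+1=19). clock=18
Op 6: tick 9 -> clock=27. purged={a.com}
Op 7: tick 9 -> clock=36.
Op 8: insert a.com -> 10.0.0.2 (expiry=36+18=54). clock=36
Op 9: insert b.com -> 10.0.0.1 (expiry=36+10=46). clock=36
Op 10: tick 2 -> clock=38.
lookup b.com: present, ip=10.0.0.1 expiry=46 > clock=38

Answer: 10.0.0.1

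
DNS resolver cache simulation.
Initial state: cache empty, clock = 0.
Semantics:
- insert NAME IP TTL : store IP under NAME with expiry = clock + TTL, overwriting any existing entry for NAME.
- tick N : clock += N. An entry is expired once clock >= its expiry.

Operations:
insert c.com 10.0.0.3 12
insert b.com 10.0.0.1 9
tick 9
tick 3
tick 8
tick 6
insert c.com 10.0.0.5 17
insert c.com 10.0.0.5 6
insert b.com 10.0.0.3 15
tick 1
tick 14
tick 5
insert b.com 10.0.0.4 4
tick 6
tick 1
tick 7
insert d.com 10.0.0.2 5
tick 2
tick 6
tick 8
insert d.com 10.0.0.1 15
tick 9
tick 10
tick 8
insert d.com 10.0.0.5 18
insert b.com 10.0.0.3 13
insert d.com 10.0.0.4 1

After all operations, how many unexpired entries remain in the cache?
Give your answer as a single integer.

Op 1: insert c.com -> 10.0.0.3 (expiry=0+12=12). clock=0
Op 2: insert b.com -> 10.0.0.1 (expiry=0+9=9). clock=0
Op 3: tick 9 -> clock=9. purged={b.com}
Op 4: tick 3 -> clock=12. purged={c.com}
Op 5: tick 8 -> clock=20.
Op 6: tick 6 -> clock=26.
Op 7: insert c.com -> 10.0.0.5 (expiry=26+17=43). clock=26
Op 8: insert c.com -> 10.0.0.5 (expiry=26+6=32). clock=26
Op 9: insert b.com -> 10.0.0.3 (expiry=26+15=41). clock=26
Op 10: tick 1 -> clock=27.
Op 11: tick 14 -> clock=41. purged={b.com,c.com}
Op 12: tick 5 -> clock=46.
Op 13: insert b.com -> 10.0.0.4 (expiry=46+4=50). clock=46
Op 14: tick 6 -> clock=52. purged={b.com}
Op 15: tick 1 -> clock=53.
Op 16: tick 7 -> clock=60.
Op 17: insert d.com -> 10.0.0.2 (expiry=60+5=65). clock=60
Op 18: tick 2 -> clock=62.
Op 19: tick 6 -> clock=68. purged={d.com}
Op 20: tick 8 -> clock=76.
Op 21: insert d.com -> 10.0.0.1 (expiry=76+15=91). clock=76
Op 22: tick 9 -> clock=85.
Op 23: tick 10 -> clock=95. purged={d.com}
Op 24: tick 8 -> clock=103.
Op 25: insert d.com -> 10.0.0.5 (expiry=103+18=121). clock=103
Op 26: insert b.com -> 10.0.0.3 (expiry=103+13=116). clock=103
Op 27: insert d.com -> 10.0.0.4 (expiry=103+1=104). clock=103
Final cache (unexpired): {b.com,d.com} -> size=2

Answer: 2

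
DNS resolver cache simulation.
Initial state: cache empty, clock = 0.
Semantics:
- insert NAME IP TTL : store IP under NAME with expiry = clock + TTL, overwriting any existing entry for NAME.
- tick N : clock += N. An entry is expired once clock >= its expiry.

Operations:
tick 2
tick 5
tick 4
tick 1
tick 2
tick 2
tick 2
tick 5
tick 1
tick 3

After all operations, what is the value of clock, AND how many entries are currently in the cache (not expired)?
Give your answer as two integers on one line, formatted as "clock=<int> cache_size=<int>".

Answer: clock=27 cache_size=0

Derivation:
Op 1: tick 2 -> clock=2.
Op 2: tick 5 -> clock=7.
Op 3: tick 4 -> clock=11.
Op 4: tick 1 -> clock=12.
Op 5: tick 2 -> clock=14.
Op 6: tick 2 -> clock=16.
Op 7: tick 2 -> clock=18.
Op 8: tick 5 -> clock=23.
Op 9: tick 1 -> clock=24.
Op 10: tick 3 -> clock=27.
Final clock = 27
Final cache (unexpired): {} -> size=0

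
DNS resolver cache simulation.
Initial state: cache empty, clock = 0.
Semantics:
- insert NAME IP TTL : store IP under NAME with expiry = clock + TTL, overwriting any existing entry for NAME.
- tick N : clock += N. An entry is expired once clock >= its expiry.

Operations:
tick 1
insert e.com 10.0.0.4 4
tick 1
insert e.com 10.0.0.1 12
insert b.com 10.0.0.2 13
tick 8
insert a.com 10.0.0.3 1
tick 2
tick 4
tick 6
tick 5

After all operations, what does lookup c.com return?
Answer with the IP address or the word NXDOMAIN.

Op 1: tick 1 -> clock=1.
Op 2: insert e.com -> 10.0.0.4 (expiry=1+4=5). clock=1
Op 3: tick 1 -> clock=2.
Op 4: insert e.com -> 10.0.0.1 (expiry=2+12=14). clock=2
Op 5: insert b.com -> 10.0.0.2 (expiry=2+13=15). clock=2
Op 6: tick 8 -> clock=10.
Op 7: insert a.com -> 10.0.0.3 (expiry=10+1=11). clock=10
Op 8: tick 2 -> clock=12. purged={a.com}
Op 9: tick 4 -> clock=16. purged={b.com,e.com}
Op 10: tick 6 -> clock=22.
Op 11: tick 5 -> clock=27.
lookup c.com: not in cache (expired or never inserted)

Answer: NXDOMAIN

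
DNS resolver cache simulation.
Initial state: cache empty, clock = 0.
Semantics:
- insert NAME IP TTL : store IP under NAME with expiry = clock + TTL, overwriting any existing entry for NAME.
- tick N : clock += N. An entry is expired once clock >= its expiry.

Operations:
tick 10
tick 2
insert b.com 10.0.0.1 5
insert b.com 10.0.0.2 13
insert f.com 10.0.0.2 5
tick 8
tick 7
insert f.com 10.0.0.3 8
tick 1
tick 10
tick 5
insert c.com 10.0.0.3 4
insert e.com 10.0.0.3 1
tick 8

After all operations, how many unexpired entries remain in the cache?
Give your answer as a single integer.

Op 1: tick 10 -> clock=10.
Op 2: tick 2 -> clock=12.
Op 3: insert b.com -> 10.0.0.1 (expiry=12+5=17). clock=12
Op 4: insert b.com -> 10.0.0.2 (expiry=12+13=25). clock=12
Op 5: insert f.com -> 10.0.0.2 (expiry=12+5=17). clock=12
Op 6: tick 8 -> clock=20. purged={f.com}
Op 7: tick 7 -> clock=27. purged={b.com}
Op 8: insert f.com -> 10.0.0.3 (expiry=27+8=35). clock=27
Op 9: tick 1 -> clock=28.
Op 10: tick 10 -> clock=38. purged={f.com}
Op 11: tick 5 -> clock=43.
Op 12: insert c.com -> 10.0.0.3 (expiry=43+4=47). clock=43
Op 13: insert e.com -> 10.0.0.3 (expiry=43+1=44). clock=43
Op 14: tick 8 -> clock=51. purged={c.com,e.com}
Final cache (unexpired): {} -> size=0

Answer: 0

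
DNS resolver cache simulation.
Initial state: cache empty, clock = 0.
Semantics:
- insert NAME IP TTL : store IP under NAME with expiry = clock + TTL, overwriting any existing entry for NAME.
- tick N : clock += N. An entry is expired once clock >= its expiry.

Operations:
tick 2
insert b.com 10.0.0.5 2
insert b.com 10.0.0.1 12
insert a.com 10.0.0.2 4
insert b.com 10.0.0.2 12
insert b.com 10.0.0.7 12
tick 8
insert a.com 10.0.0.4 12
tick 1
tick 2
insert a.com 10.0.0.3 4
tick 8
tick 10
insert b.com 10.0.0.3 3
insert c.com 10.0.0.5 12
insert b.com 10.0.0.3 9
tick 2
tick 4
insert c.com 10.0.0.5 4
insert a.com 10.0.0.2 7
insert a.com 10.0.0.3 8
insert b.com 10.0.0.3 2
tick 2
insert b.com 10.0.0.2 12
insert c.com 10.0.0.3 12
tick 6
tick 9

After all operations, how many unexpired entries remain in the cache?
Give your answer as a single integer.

Answer: 0

Derivation:
Op 1: tick 2 -> clock=2.
Op 2: insert b.com -> 10.0.0.5 (expiry=2+2=4). clock=2
Op 3: insert b.com -> 10.0.0.1 (expiry=2+12=14). clock=2
Op 4: insert a.com -> 10.0.0.2 (expiry=2+4=6). clock=2
Op 5: insert b.com -> 10.0.0.2 (expiry=2+12=14). clock=2
Op 6: insert b.com -> 10.0.0.7 (expiry=2+12=14). clock=2
Op 7: tick 8 -> clock=10. purged={a.com}
Op 8: insert a.com -> 10.0.0.4 (expiry=10+12=22). clock=10
Op 9: tick 1 -> clock=11.
Op 10: tick 2 -> clock=13.
Op 11: insert a.com -> 10.0.0.3 (expiry=13+4=17). clock=13
Op 12: tick 8 -> clock=21. purged={a.com,b.com}
Op 13: tick 10 -> clock=31.
Op 14: insert b.com -> 10.0.0.3 (expiry=31+3=34). clock=31
Op 15: insert c.com -> 10.0.0.5 (expiry=31+12=43). clock=31
Op 16: insert b.com -> 10.0.0.3 (expiry=31+9=40). clock=31
Op 17: tick 2 -> clock=33.
Op 18: tick 4 -> clock=37.
Op 19: insert c.com -> 10.0.0.5 (expiry=37+4=41). clock=37
Op 20: insert a.com -> 10.0.0.2 (expiry=37+7=44). clock=37
Op 21: insert a.com -> 10.0.0.3 (expiry=37+8=45). clock=37
Op 22: insert b.com -> 10.0.0.3 (expiry=37+2=39). clock=37
Op 23: tick 2 -> clock=39. purged={b.com}
Op 24: insert b.com -> 10.0.0.2 (expiry=39+12=51). clock=39
Op 25: insert c.com -> 10.0.0.3 (expiry=39+12=51). clock=39
Op 26: tick 6 -> clock=45. purged={a.com}
Op 27: tick 9 -> clock=54. purged={b.com,c.com}
Final cache (unexpired): {} -> size=0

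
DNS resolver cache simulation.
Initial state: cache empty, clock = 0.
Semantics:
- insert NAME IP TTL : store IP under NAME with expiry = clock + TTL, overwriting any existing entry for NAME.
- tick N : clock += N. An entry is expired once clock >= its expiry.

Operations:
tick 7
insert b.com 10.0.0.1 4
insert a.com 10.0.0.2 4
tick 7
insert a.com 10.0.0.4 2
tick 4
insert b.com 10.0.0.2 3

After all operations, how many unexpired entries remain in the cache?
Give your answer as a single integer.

Op 1: tick 7 -> clock=7.
Op 2: insert b.com -> 10.0.0.1 (expiry=7+4=11). clock=7
Op 3: insert a.com -> 10.0.0.2 (expiry=7+4=11). clock=7
Op 4: tick 7 -> clock=14. purged={a.com,b.com}
Op 5: insert a.com -> 10.0.0.4 (expiry=14+2=16). clock=14
Op 6: tick 4 -> clock=18. purged={a.com}
Op 7: insert b.com -> 10.0.0.2 (expiry=18+3=21). clock=18
Final cache (unexpired): {b.com} -> size=1

Answer: 1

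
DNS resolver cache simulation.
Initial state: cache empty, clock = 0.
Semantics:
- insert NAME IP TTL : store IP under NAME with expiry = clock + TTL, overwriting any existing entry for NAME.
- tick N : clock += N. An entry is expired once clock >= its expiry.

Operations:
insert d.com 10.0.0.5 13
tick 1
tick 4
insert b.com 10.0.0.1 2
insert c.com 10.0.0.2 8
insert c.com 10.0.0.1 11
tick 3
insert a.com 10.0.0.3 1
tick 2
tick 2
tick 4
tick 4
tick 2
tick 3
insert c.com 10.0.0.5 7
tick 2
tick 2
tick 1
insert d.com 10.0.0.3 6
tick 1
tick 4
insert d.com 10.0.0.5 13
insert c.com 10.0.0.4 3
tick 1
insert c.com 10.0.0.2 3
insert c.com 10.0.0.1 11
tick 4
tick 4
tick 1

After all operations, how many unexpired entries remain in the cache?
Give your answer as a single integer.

Op 1: insert d.com -> 10.0.0.5 (expiry=0+13=13). clock=0
Op 2: tick 1 -> clock=1.
Op 3: tick 4 -> clock=5.
Op 4: insert b.com -> 10.0.0.1 (expiry=5+2=7). clock=5
Op 5: insert c.com -> 10.0.0.2 (expiry=5+8=13). clock=5
Op 6: insert c.com -> 10.0.0.1 (expiry=5+11=16). clock=5
Op 7: tick 3 -> clock=8. purged={b.com}
Op 8: insert a.com -> 10.0.0.3 (expiry=8+1=9). clock=8
Op 9: tick 2 -> clock=10. purged={a.com}
Op 10: tick 2 -> clock=12.
Op 11: tick 4 -> clock=16. purged={c.com,d.com}
Op 12: tick 4 -> clock=20.
Op 13: tick 2 -> clock=22.
Op 14: tick 3 -> clock=25.
Op 15: insert c.com -> 10.0.0.5 (expiry=25+7=32). clock=25
Op 16: tick 2 -> clock=27.
Op 17: tick 2 -> clock=29.
Op 18: tick 1 -> clock=30.
Op 19: insert d.com -> 10.0.0.3 (expiry=30+6=36). clock=30
Op 20: tick 1 -> clock=31.
Op 21: tick 4 -> clock=35. purged={c.com}
Op 22: insert d.com -> 10.0.0.5 (expiry=35+13=48). clock=35
Op 23: insert c.com -> 10.0.0.4 (expiry=35+3=38). clock=35
Op 24: tick 1 -> clock=36.
Op 25: insert c.com -> 10.0.0.2 (expiry=36+3=39). clock=36
Op 26: insert c.com -> 10.0.0.1 (expiry=36+11=47). clock=36
Op 27: tick 4 -> clock=40.
Op 28: tick 4 -> clock=44.
Op 29: tick 1 -> clock=45.
Final cache (unexpired): {c.com,d.com} -> size=2

Answer: 2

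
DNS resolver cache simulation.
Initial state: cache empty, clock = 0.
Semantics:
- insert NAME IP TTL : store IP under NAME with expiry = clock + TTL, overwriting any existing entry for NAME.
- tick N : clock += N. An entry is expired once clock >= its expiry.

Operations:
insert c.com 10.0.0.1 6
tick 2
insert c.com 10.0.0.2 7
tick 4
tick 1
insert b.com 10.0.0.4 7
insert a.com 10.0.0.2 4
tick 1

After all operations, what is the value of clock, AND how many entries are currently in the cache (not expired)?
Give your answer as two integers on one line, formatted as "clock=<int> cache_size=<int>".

Op 1: insert c.com -> 10.0.0.1 (expiry=0+6=6). clock=0
Op 2: tick 2 -> clock=2.
Op 3: insert c.com -> 10.0.0.2 (expiry=2+7=9). clock=2
Op 4: tick 4 -> clock=6.
Op 5: tick 1 -> clock=7.
Op 6: insert b.com -> 10.0.0.4 (expiry=7+7=14). clock=7
Op 7: insert a.com -> 10.0.0.2 (expiry=7+4=11). clock=7
Op 8: tick 1 -> clock=8.
Final clock = 8
Final cache (unexpired): {a.com,b.com,c.com} -> size=3

Answer: clock=8 cache_size=3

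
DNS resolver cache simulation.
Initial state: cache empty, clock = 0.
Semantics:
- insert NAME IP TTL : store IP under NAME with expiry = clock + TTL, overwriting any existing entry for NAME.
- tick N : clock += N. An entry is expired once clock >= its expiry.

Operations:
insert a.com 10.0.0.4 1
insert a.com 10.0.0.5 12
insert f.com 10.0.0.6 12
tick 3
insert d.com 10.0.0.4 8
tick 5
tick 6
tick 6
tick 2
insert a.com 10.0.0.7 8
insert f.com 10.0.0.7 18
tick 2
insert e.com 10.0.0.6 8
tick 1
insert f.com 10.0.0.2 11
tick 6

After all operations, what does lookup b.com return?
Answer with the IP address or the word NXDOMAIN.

Answer: NXDOMAIN

Derivation:
Op 1: insert a.com -> 10.0.0.4 (expiry=0+1=1). clock=0
Op 2: insert a.com -> 10.0.0.5 (expiry=0+12=12). clock=0
Op 3: insert f.com -> 10.0.0.6 (expiry=0+12=12). clock=0
Op 4: tick 3 -> clock=3.
Op 5: insert d.com -> 10.0.0.4 (expiry=3+8=11). clock=3
Op 6: tick 5 -> clock=8.
Op 7: tick 6 -> clock=14. purged={a.com,d.com,f.com}
Op 8: tick 6 -> clock=20.
Op 9: tick 2 -> clock=22.
Op 10: insert a.com -> 10.0.0.7 (expiry=22+8=30). clock=22
Op 11: insert f.com -> 10.0.0.7 (expiry=22+18=40). clock=22
Op 12: tick 2 -> clock=24.
Op 13: insert e.com -> 10.0.0.6 (expiry=24+8=32). clock=24
Op 14: tick 1 -> clock=25.
Op 15: insert f.com -> 10.0.0.2 (expiry=25+11=36). clock=25
Op 16: tick 6 -> clock=31. purged={a.com}
lookup b.com: not in cache (expired or never inserted)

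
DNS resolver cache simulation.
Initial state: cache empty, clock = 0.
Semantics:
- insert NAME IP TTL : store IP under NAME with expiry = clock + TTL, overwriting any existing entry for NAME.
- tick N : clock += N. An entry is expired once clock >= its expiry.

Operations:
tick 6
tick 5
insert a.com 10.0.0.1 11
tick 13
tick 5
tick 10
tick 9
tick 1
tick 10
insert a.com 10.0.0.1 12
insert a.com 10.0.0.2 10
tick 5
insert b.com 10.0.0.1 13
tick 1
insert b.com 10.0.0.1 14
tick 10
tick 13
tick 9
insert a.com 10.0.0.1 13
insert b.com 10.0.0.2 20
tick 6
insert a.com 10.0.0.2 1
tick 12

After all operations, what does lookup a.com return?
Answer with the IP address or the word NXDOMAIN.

Answer: NXDOMAIN

Derivation:
Op 1: tick 6 -> clock=6.
Op 2: tick 5 -> clock=11.
Op 3: insert a.com -> 10.0.0.1 (expiry=11+11=22). clock=11
Op 4: tick 13 -> clock=24. purged={a.com}
Op 5: tick 5 -> clock=29.
Op 6: tick 10 -> clock=39.
Op 7: tick 9 -> clock=48.
Op 8: tick 1 -> clock=49.
Op 9: tick 10 -> clock=59.
Op 10: insert a.com -> 10.0.0.1 (expiry=59+12=71). clock=59
Op 11: insert a.com -> 10.0.0.2 (expiry=59+10=69). clock=59
Op 12: tick 5 -> clock=64.
Op 13: insert b.com -> 10.0.0.1 (expiry=64+13=77). clock=64
Op 14: tick 1 -> clock=65.
Op 15: insert b.com -> 10.0.0.1 (expiry=65+14=79). clock=65
Op 16: tick 10 -> clock=75. purged={a.com}
Op 17: tick 13 -> clock=88. purged={b.com}
Op 18: tick 9 -> clock=97.
Op 19: insert a.com -> 10.0.0.1 (expiry=97+13=110). clock=97
Op 20: insert b.com -> 10.0.0.2 (expiry=97+20=117). clock=97
Op 21: tick 6 -> clock=103.
Op 22: insert a.com -> 10.0.0.2 (expiry=103+1=104). clock=103
Op 23: tick 12 -> clock=115. purged={a.com}
lookup a.com: not in cache (expired or never inserted)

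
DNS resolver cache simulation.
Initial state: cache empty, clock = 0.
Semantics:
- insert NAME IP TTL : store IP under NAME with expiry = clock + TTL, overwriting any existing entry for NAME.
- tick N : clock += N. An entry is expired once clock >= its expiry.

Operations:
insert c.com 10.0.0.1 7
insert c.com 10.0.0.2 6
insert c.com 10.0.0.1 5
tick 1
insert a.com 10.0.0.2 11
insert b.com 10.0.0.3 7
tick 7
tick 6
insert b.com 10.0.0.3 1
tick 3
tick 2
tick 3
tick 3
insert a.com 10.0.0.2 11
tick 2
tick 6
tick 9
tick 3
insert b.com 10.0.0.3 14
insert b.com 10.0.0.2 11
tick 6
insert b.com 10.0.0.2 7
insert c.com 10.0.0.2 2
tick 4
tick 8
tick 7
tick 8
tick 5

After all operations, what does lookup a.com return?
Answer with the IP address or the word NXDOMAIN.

Answer: NXDOMAIN

Derivation:
Op 1: insert c.com -> 10.0.0.1 (expiry=0+7=7). clock=0
Op 2: insert c.com -> 10.0.0.2 (expiry=0+6=6). clock=0
Op 3: insert c.com -> 10.0.0.1 (expiry=0+5=5). clock=0
Op 4: tick 1 -> clock=1.
Op 5: insert a.com -> 10.0.0.2 (expiry=1+11=12). clock=1
Op 6: insert b.com -> 10.0.0.3 (expiry=1+7=8). clock=1
Op 7: tick 7 -> clock=8. purged={b.com,c.com}
Op 8: tick 6 -> clock=14. purged={a.com}
Op 9: insert b.com -> 10.0.0.3 (expiry=14+1=15). clock=14
Op 10: tick 3 -> clock=17. purged={b.com}
Op 11: tick 2 -> clock=19.
Op 12: tick 3 -> clock=22.
Op 13: tick 3 -> clock=25.
Op 14: insert a.com -> 10.0.0.2 (expiry=25+11=36). clock=25
Op 15: tick 2 -> clock=27.
Op 16: tick 6 -> clock=33.
Op 17: tick 9 -> clock=42. purged={a.com}
Op 18: tick 3 -> clock=45.
Op 19: insert b.com -> 10.0.0.3 (expiry=45+14=59). clock=45
Op 20: insert b.com -> 10.0.0.2 (expiry=45+11=56). clock=45
Op 21: tick 6 -> clock=51.
Op 22: insert b.com -> 10.0.0.2 (expiry=51+7=58). clock=51
Op 23: insert c.com -> 10.0.0.2 (expiry=51+2=53). clock=51
Op 24: tick 4 -> clock=55. purged={c.com}
Op 25: tick 8 -> clock=63. purged={b.com}
Op 26: tick 7 -> clock=70.
Op 27: tick 8 -> clock=78.
Op 28: tick 5 -> clock=83.
lookup a.com: not in cache (expired or never inserted)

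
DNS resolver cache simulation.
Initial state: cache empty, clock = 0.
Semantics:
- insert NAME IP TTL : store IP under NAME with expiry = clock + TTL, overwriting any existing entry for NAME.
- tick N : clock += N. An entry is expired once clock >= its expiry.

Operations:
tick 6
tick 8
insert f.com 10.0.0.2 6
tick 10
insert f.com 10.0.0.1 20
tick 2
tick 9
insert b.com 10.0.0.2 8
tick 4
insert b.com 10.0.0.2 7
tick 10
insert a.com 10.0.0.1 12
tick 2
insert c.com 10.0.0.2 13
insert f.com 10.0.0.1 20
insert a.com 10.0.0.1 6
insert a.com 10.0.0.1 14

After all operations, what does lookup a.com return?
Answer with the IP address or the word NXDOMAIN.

Answer: 10.0.0.1

Derivation:
Op 1: tick 6 -> clock=6.
Op 2: tick 8 -> clock=14.
Op 3: insert f.com -> 10.0.0.2 (expiry=14+6=20). clock=14
Op 4: tick 10 -> clock=24. purged={f.com}
Op 5: insert f.com -> 10.0.0.1 (expiry=24+20=44). clock=24
Op 6: tick 2 -> clock=26.
Op 7: tick 9 -> clock=35.
Op 8: insert b.com -> 10.0.0.2 (expiry=35+8=43). clock=35
Op 9: tick 4 -> clock=39.
Op 10: insert b.com -> 10.0.0.2 (expiry=39+7=46). clock=39
Op 11: tick 10 -> clock=49. purged={b.com,f.com}
Op 12: insert a.com -> 10.0.0.1 (expiry=49+12=61). clock=49
Op 13: tick 2 -> clock=51.
Op 14: insert c.com -> 10.0.0.2 (expiry=51+13=64). clock=51
Op 15: insert f.com -> 10.0.0.1 (expiry=51+20=71). clock=51
Op 16: insert a.com -> 10.0.0.1 (expiry=51+6=57). clock=51
Op 17: insert a.com -> 10.0.0.1 (expiry=51+14=65). clock=51
lookup a.com: present, ip=10.0.0.1 expiry=65 > clock=51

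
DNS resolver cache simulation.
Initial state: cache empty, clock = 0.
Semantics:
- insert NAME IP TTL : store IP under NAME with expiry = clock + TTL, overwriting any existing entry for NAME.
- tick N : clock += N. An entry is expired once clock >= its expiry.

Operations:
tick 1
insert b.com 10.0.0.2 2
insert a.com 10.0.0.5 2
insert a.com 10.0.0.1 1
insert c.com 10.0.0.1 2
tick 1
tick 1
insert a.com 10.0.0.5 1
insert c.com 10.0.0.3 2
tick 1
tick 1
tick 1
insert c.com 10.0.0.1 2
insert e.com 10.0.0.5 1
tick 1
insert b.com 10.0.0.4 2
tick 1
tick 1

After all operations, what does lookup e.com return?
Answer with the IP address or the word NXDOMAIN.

Op 1: tick 1 -> clock=1.
Op 2: insert b.com -> 10.0.0.2 (expiry=1+2=3). clock=1
Op 3: insert a.com -> 10.0.0.5 (expiry=1+2=3). clock=1
Op 4: insert a.com -> 10.0.0.1 (expiry=1+1=2). clock=1
Op 5: insert c.com -> 10.0.0.1 (expiry=1+2=3). clock=1
Op 6: tick 1 -> clock=2. purged={a.com}
Op 7: tick 1 -> clock=3. purged={b.com,c.com}
Op 8: insert a.com -> 10.0.0.5 (expiry=3+1=4). clock=3
Op 9: insert c.com -> 10.0.0.3 (expiry=3+2=5). clock=3
Op 10: tick 1 -> clock=4. purged={a.com}
Op 11: tick 1 -> clock=5. purged={c.com}
Op 12: tick 1 -> clock=6.
Op 13: insert c.com -> 10.0.0.1 (expiry=6+2=8). clock=6
Op 14: insert e.com -> 10.0.0.5 (expiry=6+1=7). clock=6
Op 15: tick 1 -> clock=7. purged={e.com}
Op 16: insert b.com -> 10.0.0.4 (expiry=7+2=9). clock=7
Op 17: tick 1 -> clock=8. purged={c.com}
Op 18: tick 1 -> clock=9. purged={b.com}
lookup e.com: not in cache (expired or never inserted)

Answer: NXDOMAIN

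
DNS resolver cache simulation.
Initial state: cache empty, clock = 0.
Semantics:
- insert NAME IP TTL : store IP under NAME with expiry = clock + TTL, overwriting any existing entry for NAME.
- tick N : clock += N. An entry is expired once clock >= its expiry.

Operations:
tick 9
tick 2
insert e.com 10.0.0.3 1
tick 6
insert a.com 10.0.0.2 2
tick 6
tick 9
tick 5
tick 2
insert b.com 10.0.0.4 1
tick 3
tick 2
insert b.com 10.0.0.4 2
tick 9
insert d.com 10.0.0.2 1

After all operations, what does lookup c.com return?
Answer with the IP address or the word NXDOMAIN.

Op 1: tick 9 -> clock=9.
Op 2: tick 2 -> clock=11.
Op 3: insert e.com -> 10.0.0.3 (expiry=11+1=12). clock=11
Op 4: tick 6 -> clock=17. purged={e.com}
Op 5: insert a.com -> 10.0.0.2 (expiry=17+2=19). clock=17
Op 6: tick 6 -> clock=23. purged={a.com}
Op 7: tick 9 -> clock=32.
Op 8: tick 5 -> clock=37.
Op 9: tick 2 -> clock=39.
Op 10: insert b.com -> 10.0.0.4 (expiry=39+1=40). clock=39
Op 11: tick 3 -> clock=42. purged={b.com}
Op 12: tick 2 -> clock=44.
Op 13: insert b.com -> 10.0.0.4 (expiry=44+2=46). clock=44
Op 14: tick 9 -> clock=53. purged={b.com}
Op 15: insert d.com -> 10.0.0.2 (expiry=53+1=54). clock=53
lookup c.com: not in cache (expired or never inserted)

Answer: NXDOMAIN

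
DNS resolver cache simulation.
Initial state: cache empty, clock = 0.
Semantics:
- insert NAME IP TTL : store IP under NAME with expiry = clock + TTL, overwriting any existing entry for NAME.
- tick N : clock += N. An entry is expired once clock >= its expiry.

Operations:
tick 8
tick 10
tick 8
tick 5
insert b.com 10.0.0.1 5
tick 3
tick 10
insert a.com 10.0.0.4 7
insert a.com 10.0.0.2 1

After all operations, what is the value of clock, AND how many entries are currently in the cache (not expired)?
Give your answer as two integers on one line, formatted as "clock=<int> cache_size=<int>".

Answer: clock=44 cache_size=1

Derivation:
Op 1: tick 8 -> clock=8.
Op 2: tick 10 -> clock=18.
Op 3: tick 8 -> clock=26.
Op 4: tick 5 -> clock=31.
Op 5: insert b.com -> 10.0.0.1 (expiry=31+5=36). clock=31
Op 6: tick 3 -> clock=34.
Op 7: tick 10 -> clock=44. purged={b.com}
Op 8: insert a.com -> 10.0.0.4 (expiry=44+7=51). clock=44
Op 9: insert a.com -> 10.0.0.2 (expiry=44+1=45). clock=44
Final clock = 44
Final cache (unexpired): {a.com} -> size=1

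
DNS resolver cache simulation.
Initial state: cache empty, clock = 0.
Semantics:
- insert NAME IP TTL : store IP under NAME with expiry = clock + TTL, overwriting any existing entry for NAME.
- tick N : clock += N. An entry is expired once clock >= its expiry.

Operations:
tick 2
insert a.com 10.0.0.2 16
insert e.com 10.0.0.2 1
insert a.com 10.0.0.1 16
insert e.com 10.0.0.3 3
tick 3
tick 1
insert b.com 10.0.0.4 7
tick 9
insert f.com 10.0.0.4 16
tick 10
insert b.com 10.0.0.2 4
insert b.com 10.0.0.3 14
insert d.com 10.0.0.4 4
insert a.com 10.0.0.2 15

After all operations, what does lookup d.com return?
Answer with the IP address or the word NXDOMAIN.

Answer: 10.0.0.4

Derivation:
Op 1: tick 2 -> clock=2.
Op 2: insert a.com -> 10.0.0.2 (expiry=2+16=18). clock=2
Op 3: insert e.com -> 10.0.0.2 (expiry=2+1=3). clock=2
Op 4: insert a.com -> 10.0.0.1 (expiry=2+16=18). clock=2
Op 5: insert e.com -> 10.0.0.3 (expiry=2+3=5). clock=2
Op 6: tick 3 -> clock=5. purged={e.com}
Op 7: tick 1 -> clock=6.
Op 8: insert b.com -> 10.0.0.4 (expiry=6+7=13). clock=6
Op 9: tick 9 -> clock=15. purged={b.com}
Op 10: insert f.com -> 10.0.0.4 (expiry=15+16=31). clock=15
Op 11: tick 10 -> clock=25. purged={a.com}
Op 12: insert b.com -> 10.0.0.2 (expiry=25+4=29). clock=25
Op 13: insert b.com -> 10.0.0.3 (expiry=25+14=39). clock=25
Op 14: insert d.com -> 10.0.0.4 (expiry=25+4=29). clock=25
Op 15: insert a.com -> 10.0.0.2 (expiry=25+15=40). clock=25
lookup d.com: present, ip=10.0.0.4 expiry=29 > clock=25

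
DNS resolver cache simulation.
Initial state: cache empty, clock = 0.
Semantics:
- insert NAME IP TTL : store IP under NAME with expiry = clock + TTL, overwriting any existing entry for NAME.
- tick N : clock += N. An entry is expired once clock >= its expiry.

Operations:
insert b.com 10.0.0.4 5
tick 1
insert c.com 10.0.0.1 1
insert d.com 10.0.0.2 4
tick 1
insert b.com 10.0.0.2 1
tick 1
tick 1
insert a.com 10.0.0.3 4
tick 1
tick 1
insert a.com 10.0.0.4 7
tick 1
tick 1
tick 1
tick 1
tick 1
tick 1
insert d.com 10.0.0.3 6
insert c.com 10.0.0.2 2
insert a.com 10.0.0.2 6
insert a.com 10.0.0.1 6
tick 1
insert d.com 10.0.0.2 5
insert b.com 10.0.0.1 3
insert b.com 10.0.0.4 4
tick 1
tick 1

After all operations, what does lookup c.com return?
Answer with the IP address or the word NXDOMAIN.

Answer: NXDOMAIN

Derivation:
Op 1: insert b.com -> 10.0.0.4 (expiry=0+5=5). clock=0
Op 2: tick 1 -> clock=1.
Op 3: insert c.com -> 10.0.0.1 (expiry=1+1=2). clock=1
Op 4: insert d.com -> 10.0.0.2 (expiry=1+4=5). clock=1
Op 5: tick 1 -> clock=2. purged={c.com}
Op 6: insert b.com -> 10.0.0.2 (expiry=2+1=3). clock=2
Op 7: tick 1 -> clock=3. purged={b.com}
Op 8: tick 1 -> clock=4.
Op 9: insert a.com -> 10.0.0.3 (expiry=4+4=8). clock=4
Op 10: tick 1 -> clock=5. purged={d.com}
Op 11: tick 1 -> clock=6.
Op 12: insert a.com -> 10.0.0.4 (expiry=6+7=13). clock=6
Op 13: tick 1 -> clock=7.
Op 14: tick 1 -> clock=8.
Op 15: tick 1 -> clock=9.
Op 16: tick 1 -> clock=10.
Op 17: tick 1 -> clock=11.
Op 18: tick 1 -> clock=12.
Op 19: insert d.com -> 10.0.0.3 (expiry=12+6=18). clock=12
Op 20: insert c.com -> 10.0.0.2 (expiry=12+2=14). clock=12
Op 21: insert a.com -> 10.0.0.2 (expiry=12+6=18). clock=12
Op 22: insert a.com -> 10.0.0.1 (expiry=12+6=18). clock=12
Op 23: tick 1 -> clock=13.
Op 24: insert d.com -> 10.0.0.2 (expiry=13+5=18). clock=13
Op 25: insert b.com -> 10.0.0.1 (expiry=13+3=16). clock=13
Op 26: insert b.com -> 10.0.0.4 (expiry=13+4=17). clock=13
Op 27: tick 1 -> clock=14. purged={c.com}
Op 28: tick 1 -> clock=15.
lookup c.com: not in cache (expired or never inserted)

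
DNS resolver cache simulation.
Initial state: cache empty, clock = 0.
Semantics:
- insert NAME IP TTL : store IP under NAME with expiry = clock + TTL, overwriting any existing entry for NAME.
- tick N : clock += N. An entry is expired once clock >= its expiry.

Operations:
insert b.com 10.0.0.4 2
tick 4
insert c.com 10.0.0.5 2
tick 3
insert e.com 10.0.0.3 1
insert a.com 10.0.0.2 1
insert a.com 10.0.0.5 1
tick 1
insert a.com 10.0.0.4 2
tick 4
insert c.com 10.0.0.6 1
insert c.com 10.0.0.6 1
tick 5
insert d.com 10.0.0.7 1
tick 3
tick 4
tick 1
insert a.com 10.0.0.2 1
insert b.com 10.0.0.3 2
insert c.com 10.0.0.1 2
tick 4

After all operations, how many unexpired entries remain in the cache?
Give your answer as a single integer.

Answer: 0

Derivation:
Op 1: insert b.com -> 10.0.0.4 (expiry=0+2=2). clock=0
Op 2: tick 4 -> clock=4. purged={b.com}
Op 3: insert c.com -> 10.0.0.5 (expiry=4+2=6). clock=4
Op 4: tick 3 -> clock=7. purged={c.com}
Op 5: insert e.com -> 10.0.0.3 (expiry=7+1=8). clock=7
Op 6: insert a.com -> 10.0.0.2 (expiry=7+1=8). clock=7
Op 7: insert a.com -> 10.0.0.5 (expiry=7+1=8). clock=7
Op 8: tick 1 -> clock=8. purged={a.com,e.com}
Op 9: insert a.com -> 10.0.0.4 (expiry=8+2=10). clock=8
Op 10: tick 4 -> clock=12. purged={a.com}
Op 11: insert c.com -> 10.0.0.6 (expiry=12+1=13). clock=12
Op 12: insert c.com -> 10.0.0.6 (expiry=12+1=13). clock=12
Op 13: tick 5 -> clock=17. purged={c.com}
Op 14: insert d.com -> 10.0.0.7 (expiry=17+1=18). clock=17
Op 15: tick 3 -> clock=20. purged={d.com}
Op 16: tick 4 -> clock=24.
Op 17: tick 1 -> clock=25.
Op 18: insert a.com -> 10.0.0.2 (expiry=25+1=26). clock=25
Op 19: insert b.com -> 10.0.0.3 (expiry=25+2=27). clock=25
Op 20: insert c.com -> 10.0.0.1 (expiry=25+2=27). clock=25
Op 21: tick 4 -> clock=29. purged={a.com,b.com,c.com}
Final cache (unexpired): {} -> size=0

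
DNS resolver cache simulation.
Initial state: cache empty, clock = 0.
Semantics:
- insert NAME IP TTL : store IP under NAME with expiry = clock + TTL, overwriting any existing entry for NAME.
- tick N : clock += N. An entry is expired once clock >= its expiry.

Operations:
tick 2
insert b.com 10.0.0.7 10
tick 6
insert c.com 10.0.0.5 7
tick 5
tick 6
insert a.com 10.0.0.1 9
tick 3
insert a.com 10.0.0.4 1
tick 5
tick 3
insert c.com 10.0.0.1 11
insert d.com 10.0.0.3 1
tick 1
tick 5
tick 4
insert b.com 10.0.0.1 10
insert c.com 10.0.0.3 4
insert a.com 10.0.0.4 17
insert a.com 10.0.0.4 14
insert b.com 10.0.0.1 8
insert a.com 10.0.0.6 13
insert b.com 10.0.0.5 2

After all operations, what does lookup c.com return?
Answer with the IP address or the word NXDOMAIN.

Answer: 10.0.0.3

Derivation:
Op 1: tick 2 -> clock=2.
Op 2: insert b.com -> 10.0.0.7 (expiry=2+10=12). clock=2
Op 3: tick 6 -> clock=8.
Op 4: insert c.com -> 10.0.0.5 (expiry=8+7=15). clock=8
Op 5: tick 5 -> clock=13. purged={b.com}
Op 6: tick 6 -> clock=19. purged={c.com}
Op 7: insert a.com -> 10.0.0.1 (expiry=19+9=28). clock=19
Op 8: tick 3 -> clock=22.
Op 9: insert a.com -> 10.0.0.4 (expiry=22+1=23). clock=22
Op 10: tick 5 -> clock=27. purged={a.com}
Op 11: tick 3 -> clock=30.
Op 12: insert c.com -> 10.0.0.1 (expiry=30+11=41). clock=30
Op 13: insert d.com -> 10.0.0.3 (expiry=30+1=31). clock=30
Op 14: tick 1 -> clock=31. purged={d.com}
Op 15: tick 5 -> clock=36.
Op 16: tick 4 -> clock=40.
Op 17: insert b.com -> 10.0.0.1 (expiry=40+10=50). clock=40
Op 18: insert c.com -> 10.0.0.3 (expiry=40+4=44). clock=40
Op 19: insert a.com -> 10.0.0.4 (expiry=40+17=57). clock=40
Op 20: insert a.com -> 10.0.0.4 (expiry=40+14=54). clock=40
Op 21: insert b.com -> 10.0.0.1 (expiry=40+8=48). clock=40
Op 22: insert a.com -> 10.0.0.6 (expiry=40+13=53). clock=40
Op 23: insert b.com -> 10.0.0.5 (expiry=40+2=42). clock=40
lookup c.com: present, ip=10.0.0.3 expiry=44 > clock=40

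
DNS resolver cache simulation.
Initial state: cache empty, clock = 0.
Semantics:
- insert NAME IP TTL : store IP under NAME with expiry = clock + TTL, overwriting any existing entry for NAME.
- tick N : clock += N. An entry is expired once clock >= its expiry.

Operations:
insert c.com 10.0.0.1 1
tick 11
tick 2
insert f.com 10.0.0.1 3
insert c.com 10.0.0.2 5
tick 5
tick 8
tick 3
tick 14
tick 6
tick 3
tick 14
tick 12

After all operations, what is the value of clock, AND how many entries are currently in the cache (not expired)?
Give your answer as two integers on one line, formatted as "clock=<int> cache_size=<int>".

Op 1: insert c.com -> 10.0.0.1 (expiry=0+1=1). clock=0
Op 2: tick 11 -> clock=11. purged={c.com}
Op 3: tick 2 -> clock=13.
Op 4: insert f.com -> 10.0.0.1 (expiry=13+3=16). clock=13
Op 5: insert c.com -> 10.0.0.2 (expiry=13+5=18). clock=13
Op 6: tick 5 -> clock=18. purged={c.com,f.com}
Op 7: tick 8 -> clock=26.
Op 8: tick 3 -> clock=29.
Op 9: tick 14 -> clock=43.
Op 10: tick 6 -> clock=49.
Op 11: tick 3 -> clock=52.
Op 12: tick 14 -> clock=66.
Op 13: tick 12 -> clock=78.
Final clock = 78
Final cache (unexpired): {} -> size=0

Answer: clock=78 cache_size=0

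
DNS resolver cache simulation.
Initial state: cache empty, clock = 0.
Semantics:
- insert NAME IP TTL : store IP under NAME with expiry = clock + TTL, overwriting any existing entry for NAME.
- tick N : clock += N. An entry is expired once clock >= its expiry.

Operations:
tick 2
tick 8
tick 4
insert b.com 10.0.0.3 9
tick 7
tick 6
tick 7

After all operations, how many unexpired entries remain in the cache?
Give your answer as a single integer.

Op 1: tick 2 -> clock=2.
Op 2: tick 8 -> clock=10.
Op 3: tick 4 -> clock=14.
Op 4: insert b.com -> 10.0.0.3 (expiry=14+9=23). clock=14
Op 5: tick 7 -> clock=21.
Op 6: tick 6 -> clock=27. purged={b.com}
Op 7: tick 7 -> clock=34.
Final cache (unexpired): {} -> size=0

Answer: 0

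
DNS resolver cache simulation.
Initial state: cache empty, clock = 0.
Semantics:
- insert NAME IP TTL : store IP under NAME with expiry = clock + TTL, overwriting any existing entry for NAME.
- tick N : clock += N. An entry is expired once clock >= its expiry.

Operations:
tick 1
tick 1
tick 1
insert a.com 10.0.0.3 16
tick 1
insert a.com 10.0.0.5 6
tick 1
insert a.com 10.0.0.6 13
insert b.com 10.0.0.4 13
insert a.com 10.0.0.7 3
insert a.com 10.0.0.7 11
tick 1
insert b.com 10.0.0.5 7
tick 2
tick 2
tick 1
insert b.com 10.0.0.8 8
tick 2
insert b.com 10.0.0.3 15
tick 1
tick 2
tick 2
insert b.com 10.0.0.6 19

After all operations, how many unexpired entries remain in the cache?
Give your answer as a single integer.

Op 1: tick 1 -> clock=1.
Op 2: tick 1 -> clock=2.
Op 3: tick 1 -> clock=3.
Op 4: insert a.com -> 10.0.0.3 (expiry=3+16=19). clock=3
Op 5: tick 1 -> clock=4.
Op 6: insert a.com -> 10.0.0.5 (expiry=4+6=10). clock=4
Op 7: tick 1 -> clock=5.
Op 8: insert a.com -> 10.0.0.6 (expiry=5+13=18). clock=5
Op 9: insert b.com -> 10.0.0.4 (expiry=5+13=18). clock=5
Op 10: insert a.com -> 10.0.0.7 (expiry=5+3=8). clock=5
Op 11: insert a.com -> 10.0.0.7 (expiry=5+11=16). clock=5
Op 12: tick 1 -> clock=6.
Op 13: insert b.com -> 10.0.0.5 (expiry=6+7=13). clock=6
Op 14: tick 2 -> clock=8.
Op 15: tick 2 -> clock=10.
Op 16: tick 1 -> clock=11.
Op 17: insert b.com -> 10.0.0.8 (expiry=11+8=19). clock=11
Op 18: tick 2 -> clock=13.
Op 19: insert b.com -> 10.0.0.3 (expiry=13+15=28). clock=13
Op 20: tick 1 -> clock=14.
Op 21: tick 2 -> clock=16. purged={a.com}
Op 22: tick 2 -> clock=18.
Op 23: insert b.com -> 10.0.0.6 (expiry=18+19=37). clock=18
Final cache (unexpired): {b.com} -> size=1

Answer: 1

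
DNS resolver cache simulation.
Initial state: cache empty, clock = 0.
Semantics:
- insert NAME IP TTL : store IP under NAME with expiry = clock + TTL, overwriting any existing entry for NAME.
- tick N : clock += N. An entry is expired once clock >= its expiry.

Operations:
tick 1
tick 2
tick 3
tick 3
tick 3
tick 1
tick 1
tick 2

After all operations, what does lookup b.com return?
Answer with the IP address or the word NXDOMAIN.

Op 1: tick 1 -> clock=1.
Op 2: tick 2 -> clock=3.
Op 3: tick 3 -> clock=6.
Op 4: tick 3 -> clock=9.
Op 5: tick 3 -> clock=12.
Op 6: tick 1 -> clock=13.
Op 7: tick 1 -> clock=14.
Op 8: tick 2 -> clock=16.
lookup b.com: not in cache (expired or never inserted)

Answer: NXDOMAIN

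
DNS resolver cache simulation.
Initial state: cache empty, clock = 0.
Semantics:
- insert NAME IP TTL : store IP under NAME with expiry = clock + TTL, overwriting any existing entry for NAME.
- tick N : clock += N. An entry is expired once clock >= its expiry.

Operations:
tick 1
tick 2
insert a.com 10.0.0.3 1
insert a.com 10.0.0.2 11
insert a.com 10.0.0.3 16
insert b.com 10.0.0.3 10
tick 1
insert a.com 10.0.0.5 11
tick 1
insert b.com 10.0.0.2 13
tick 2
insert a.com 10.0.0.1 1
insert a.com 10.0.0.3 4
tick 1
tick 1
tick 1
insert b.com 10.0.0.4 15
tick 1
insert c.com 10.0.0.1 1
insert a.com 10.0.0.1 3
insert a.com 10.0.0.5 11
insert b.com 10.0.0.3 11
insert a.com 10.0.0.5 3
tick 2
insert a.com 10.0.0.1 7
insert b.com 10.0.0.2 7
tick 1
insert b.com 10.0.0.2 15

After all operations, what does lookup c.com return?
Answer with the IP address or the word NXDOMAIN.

Op 1: tick 1 -> clock=1.
Op 2: tick 2 -> clock=3.
Op 3: insert a.com -> 10.0.0.3 (expiry=3+1=4). clock=3
Op 4: insert a.com -> 10.0.0.2 (expiry=3+11=14). clock=3
Op 5: insert a.com -> 10.0.0.3 (expiry=3+16=19). clock=3
Op 6: insert b.com -> 10.0.0.3 (expiry=3+10=13). clock=3
Op 7: tick 1 -> clock=4.
Op 8: insert a.com -> 10.0.0.5 (expiry=4+11=15). clock=4
Op 9: tick 1 -> clock=5.
Op 10: insert b.com -> 10.0.0.2 (expiry=5+13=18). clock=5
Op 11: tick 2 -> clock=7.
Op 12: insert a.com -> 10.0.0.1 (expiry=7+1=8). clock=7
Op 13: insert a.com -> 10.0.0.3 (expiry=7+4=11). clock=7
Op 14: tick 1 -> clock=8.
Op 15: tick 1 -> clock=9.
Op 16: tick 1 -> clock=10.
Op 17: insert b.com -> 10.0.0.4 (expiry=10+15=25). clock=10
Op 18: tick 1 -> clock=11. purged={a.com}
Op 19: insert c.com -> 10.0.0.1 (expiry=11+1=12). clock=11
Op 20: insert a.com -> 10.0.0.1 (expiry=11+3=14). clock=11
Op 21: insert a.com -> 10.0.0.5 (expiry=11+11=22). clock=11
Op 22: insert b.com -> 10.0.0.3 (expiry=11+11=22). clock=11
Op 23: insert a.com -> 10.0.0.5 (expiry=11+3=14). clock=11
Op 24: tick 2 -> clock=13. purged={c.com}
Op 25: insert a.com -> 10.0.0.1 (expiry=13+7=20). clock=13
Op 26: insert b.com -> 10.0.0.2 (expiry=13+7=20). clock=13
Op 27: tick 1 -> clock=14.
Op 28: insert b.com -> 10.0.0.2 (expiry=14+15=29). clock=14
lookup c.com: not in cache (expired or never inserted)

Answer: NXDOMAIN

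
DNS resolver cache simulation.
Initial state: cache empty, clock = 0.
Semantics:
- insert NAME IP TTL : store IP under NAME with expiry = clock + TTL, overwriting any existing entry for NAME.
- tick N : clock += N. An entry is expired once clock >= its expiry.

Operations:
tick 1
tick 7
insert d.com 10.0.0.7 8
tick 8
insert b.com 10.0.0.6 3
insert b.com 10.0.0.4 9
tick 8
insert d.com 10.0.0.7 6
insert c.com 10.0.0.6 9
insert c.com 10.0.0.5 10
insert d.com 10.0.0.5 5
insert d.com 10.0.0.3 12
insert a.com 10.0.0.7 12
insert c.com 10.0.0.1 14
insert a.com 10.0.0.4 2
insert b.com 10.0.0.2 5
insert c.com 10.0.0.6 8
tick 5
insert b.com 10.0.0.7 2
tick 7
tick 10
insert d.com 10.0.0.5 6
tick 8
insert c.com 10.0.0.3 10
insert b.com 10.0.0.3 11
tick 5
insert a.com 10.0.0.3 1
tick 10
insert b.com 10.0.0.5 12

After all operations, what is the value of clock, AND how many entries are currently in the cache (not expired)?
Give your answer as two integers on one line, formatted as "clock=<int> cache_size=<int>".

Answer: clock=69 cache_size=1

Derivation:
Op 1: tick 1 -> clock=1.
Op 2: tick 7 -> clock=8.
Op 3: insert d.com -> 10.0.0.7 (expiry=8+8=16). clock=8
Op 4: tick 8 -> clock=16. purged={d.com}
Op 5: insert b.com -> 10.0.0.6 (expiry=16+3=19). clock=16
Op 6: insert b.com -> 10.0.0.4 (expiry=16+9=25). clock=16
Op 7: tick 8 -> clock=24.
Op 8: insert d.com -> 10.0.0.7 (expiry=24+6=30). clock=24
Op 9: insert c.com -> 10.0.0.6 (expiry=24+9=33). clock=24
Op 10: insert c.com -> 10.0.0.5 (expiry=24+10=34). clock=24
Op 11: insert d.com -> 10.0.0.5 (expiry=24+5=29). clock=24
Op 12: insert d.com -> 10.0.0.3 (expiry=24+12=36). clock=24
Op 13: insert a.com -> 10.0.0.7 (expiry=24+12=36). clock=24
Op 14: insert c.com -> 10.0.0.1 (expiry=24+14=38). clock=24
Op 15: insert a.com -> 10.0.0.4 (expiry=24+2=26). clock=24
Op 16: insert b.com -> 10.0.0.2 (expiry=24+5=29). clock=24
Op 17: insert c.com -> 10.0.0.6 (expiry=24+8=32). clock=24
Op 18: tick 5 -> clock=29. purged={a.com,b.com}
Op 19: insert b.com -> 10.0.0.7 (expiry=29+2=31). clock=29
Op 20: tick 7 -> clock=36. purged={b.com,c.com,d.com}
Op 21: tick 10 -> clock=46.
Op 22: insert d.com -> 10.0.0.5 (expiry=46+6=52). clock=46
Op 23: tick 8 -> clock=54. purged={d.com}
Op 24: insert c.com -> 10.0.0.3 (expiry=54+10=64). clock=54
Op 25: insert b.com -> 10.0.0.3 (expiry=54+11=65). clock=54
Op 26: tick 5 -> clock=59.
Op 27: insert a.com -> 10.0.0.3 (expiry=59+1=60). clock=59
Op 28: tick 10 -> clock=69. purged={a.com,b.com,c.com}
Op 29: insert b.com -> 10.0.0.5 (expiry=69+12=81). clock=69
Final clock = 69
Final cache (unexpired): {b.com} -> size=1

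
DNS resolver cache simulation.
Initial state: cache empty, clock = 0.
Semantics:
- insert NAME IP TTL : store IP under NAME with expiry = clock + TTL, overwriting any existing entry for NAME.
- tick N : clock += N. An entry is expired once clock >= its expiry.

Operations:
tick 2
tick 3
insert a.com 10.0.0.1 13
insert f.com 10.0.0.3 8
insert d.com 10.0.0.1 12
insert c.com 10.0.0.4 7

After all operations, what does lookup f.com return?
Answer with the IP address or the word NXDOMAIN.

Op 1: tick 2 -> clock=2.
Op 2: tick 3 -> clock=5.
Op 3: insert a.com -> 10.0.0.1 (expiry=5+13=18). clock=5
Op 4: insert f.com -> 10.0.0.3 (expiry=5+8=13). clock=5
Op 5: insert d.com -> 10.0.0.1 (expiry=5+12=17). clock=5
Op 6: insert c.com -> 10.0.0.4 (expiry=5+7=12). clock=5
lookup f.com: present, ip=10.0.0.3 expiry=13 > clock=5

Answer: 10.0.0.3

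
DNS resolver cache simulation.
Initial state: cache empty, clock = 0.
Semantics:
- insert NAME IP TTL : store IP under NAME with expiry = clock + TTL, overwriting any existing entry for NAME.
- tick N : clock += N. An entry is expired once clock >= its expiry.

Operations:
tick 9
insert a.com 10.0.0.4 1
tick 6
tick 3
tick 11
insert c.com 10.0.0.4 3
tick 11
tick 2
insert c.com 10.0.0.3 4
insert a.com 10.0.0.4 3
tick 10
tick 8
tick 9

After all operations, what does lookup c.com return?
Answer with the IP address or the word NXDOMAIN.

Op 1: tick 9 -> clock=9.
Op 2: insert a.com -> 10.0.0.4 (expiry=9+1=10). clock=9
Op 3: tick 6 -> clock=15. purged={a.com}
Op 4: tick 3 -> clock=18.
Op 5: tick 11 -> clock=29.
Op 6: insert c.com -> 10.0.0.4 (expiry=29+3=32). clock=29
Op 7: tick 11 -> clock=40. purged={c.com}
Op 8: tick 2 -> clock=42.
Op 9: insert c.com -> 10.0.0.3 (expiry=42+4=46). clock=42
Op 10: insert a.com -> 10.0.0.4 (expiry=42+3=45). clock=42
Op 11: tick 10 -> clock=52. purged={a.com,c.com}
Op 12: tick 8 -> clock=60.
Op 13: tick 9 -> clock=69.
lookup c.com: not in cache (expired or never inserted)

Answer: NXDOMAIN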